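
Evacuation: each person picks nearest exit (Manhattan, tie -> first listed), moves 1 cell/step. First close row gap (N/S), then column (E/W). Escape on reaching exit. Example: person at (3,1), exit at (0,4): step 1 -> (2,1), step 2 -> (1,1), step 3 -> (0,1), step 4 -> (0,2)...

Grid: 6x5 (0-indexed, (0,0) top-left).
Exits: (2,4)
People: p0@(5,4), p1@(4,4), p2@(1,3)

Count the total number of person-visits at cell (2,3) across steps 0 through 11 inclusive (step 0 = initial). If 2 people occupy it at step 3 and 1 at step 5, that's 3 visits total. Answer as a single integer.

Answer: 1

Derivation:
Step 0: p0@(5,4) p1@(4,4) p2@(1,3) -> at (2,3): 0 [-], cum=0
Step 1: p0@(4,4) p1@(3,4) p2@(2,3) -> at (2,3): 1 [p2], cum=1
Step 2: p0@(3,4) p1@ESC p2@ESC -> at (2,3): 0 [-], cum=1
Step 3: p0@ESC p1@ESC p2@ESC -> at (2,3): 0 [-], cum=1
Total visits = 1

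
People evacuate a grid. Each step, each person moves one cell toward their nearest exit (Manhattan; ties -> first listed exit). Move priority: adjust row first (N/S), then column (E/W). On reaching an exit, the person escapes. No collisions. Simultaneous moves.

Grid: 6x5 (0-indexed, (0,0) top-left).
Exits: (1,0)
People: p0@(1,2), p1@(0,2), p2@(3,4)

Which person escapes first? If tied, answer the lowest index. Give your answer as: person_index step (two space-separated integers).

Answer: 0 2

Derivation:
Step 1: p0:(1,2)->(1,1) | p1:(0,2)->(1,2) | p2:(3,4)->(2,4)
Step 2: p0:(1,1)->(1,0)->EXIT | p1:(1,2)->(1,1) | p2:(2,4)->(1,4)
Step 3: p0:escaped | p1:(1,1)->(1,0)->EXIT | p2:(1,4)->(1,3)
Step 4: p0:escaped | p1:escaped | p2:(1,3)->(1,2)
Step 5: p0:escaped | p1:escaped | p2:(1,2)->(1,1)
Step 6: p0:escaped | p1:escaped | p2:(1,1)->(1,0)->EXIT
Exit steps: [2, 3, 6]
First to escape: p0 at step 2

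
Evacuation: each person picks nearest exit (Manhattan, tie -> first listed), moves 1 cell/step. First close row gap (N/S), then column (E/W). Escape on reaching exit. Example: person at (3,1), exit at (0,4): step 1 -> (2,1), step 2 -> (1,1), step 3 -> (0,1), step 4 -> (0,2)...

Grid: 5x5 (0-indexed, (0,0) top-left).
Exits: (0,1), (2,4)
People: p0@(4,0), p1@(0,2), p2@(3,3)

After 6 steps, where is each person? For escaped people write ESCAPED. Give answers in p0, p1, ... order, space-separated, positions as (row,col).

Step 1: p0:(4,0)->(3,0) | p1:(0,2)->(0,1)->EXIT | p2:(3,3)->(2,3)
Step 2: p0:(3,0)->(2,0) | p1:escaped | p2:(2,3)->(2,4)->EXIT
Step 3: p0:(2,0)->(1,0) | p1:escaped | p2:escaped
Step 4: p0:(1,0)->(0,0) | p1:escaped | p2:escaped
Step 5: p0:(0,0)->(0,1)->EXIT | p1:escaped | p2:escaped

ESCAPED ESCAPED ESCAPED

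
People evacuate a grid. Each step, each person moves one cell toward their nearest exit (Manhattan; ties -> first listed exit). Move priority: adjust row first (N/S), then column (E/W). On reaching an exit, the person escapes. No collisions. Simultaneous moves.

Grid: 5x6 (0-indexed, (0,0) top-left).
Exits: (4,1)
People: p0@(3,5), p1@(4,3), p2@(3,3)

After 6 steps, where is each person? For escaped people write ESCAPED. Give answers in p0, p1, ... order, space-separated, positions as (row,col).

Step 1: p0:(3,5)->(4,5) | p1:(4,3)->(4,2) | p2:(3,3)->(4,3)
Step 2: p0:(4,5)->(4,4) | p1:(4,2)->(4,1)->EXIT | p2:(4,3)->(4,2)
Step 3: p0:(4,4)->(4,3) | p1:escaped | p2:(4,2)->(4,1)->EXIT
Step 4: p0:(4,3)->(4,2) | p1:escaped | p2:escaped
Step 5: p0:(4,2)->(4,1)->EXIT | p1:escaped | p2:escaped

ESCAPED ESCAPED ESCAPED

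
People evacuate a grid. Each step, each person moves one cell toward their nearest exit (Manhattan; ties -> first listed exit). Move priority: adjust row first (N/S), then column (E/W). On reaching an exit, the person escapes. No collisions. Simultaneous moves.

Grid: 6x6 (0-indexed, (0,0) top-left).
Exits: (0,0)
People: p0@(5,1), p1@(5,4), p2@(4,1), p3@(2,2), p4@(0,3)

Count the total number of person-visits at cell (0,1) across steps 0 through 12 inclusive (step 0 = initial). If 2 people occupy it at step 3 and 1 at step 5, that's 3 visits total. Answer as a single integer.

Answer: 5

Derivation:
Step 0: p0@(5,1) p1@(5,4) p2@(4,1) p3@(2,2) p4@(0,3) -> at (0,1): 0 [-], cum=0
Step 1: p0@(4,1) p1@(4,4) p2@(3,1) p3@(1,2) p4@(0,2) -> at (0,1): 0 [-], cum=0
Step 2: p0@(3,1) p1@(3,4) p2@(2,1) p3@(0,2) p4@(0,1) -> at (0,1): 1 [p4], cum=1
Step 3: p0@(2,1) p1@(2,4) p2@(1,1) p3@(0,1) p4@ESC -> at (0,1): 1 [p3], cum=2
Step 4: p0@(1,1) p1@(1,4) p2@(0,1) p3@ESC p4@ESC -> at (0,1): 1 [p2], cum=3
Step 5: p0@(0,1) p1@(0,4) p2@ESC p3@ESC p4@ESC -> at (0,1): 1 [p0], cum=4
Step 6: p0@ESC p1@(0,3) p2@ESC p3@ESC p4@ESC -> at (0,1): 0 [-], cum=4
Step 7: p0@ESC p1@(0,2) p2@ESC p3@ESC p4@ESC -> at (0,1): 0 [-], cum=4
Step 8: p0@ESC p1@(0,1) p2@ESC p3@ESC p4@ESC -> at (0,1): 1 [p1], cum=5
Step 9: p0@ESC p1@ESC p2@ESC p3@ESC p4@ESC -> at (0,1): 0 [-], cum=5
Total visits = 5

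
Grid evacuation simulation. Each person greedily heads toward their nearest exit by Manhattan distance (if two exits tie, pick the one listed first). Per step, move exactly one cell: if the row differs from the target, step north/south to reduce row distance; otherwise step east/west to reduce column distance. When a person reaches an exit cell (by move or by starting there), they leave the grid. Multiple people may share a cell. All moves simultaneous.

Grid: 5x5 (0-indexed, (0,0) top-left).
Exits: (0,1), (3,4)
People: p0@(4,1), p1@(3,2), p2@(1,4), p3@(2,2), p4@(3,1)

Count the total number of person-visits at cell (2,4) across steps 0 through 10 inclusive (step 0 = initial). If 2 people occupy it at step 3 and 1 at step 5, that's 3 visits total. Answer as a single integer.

Step 0: p0@(4,1) p1@(3,2) p2@(1,4) p3@(2,2) p4@(3,1) -> at (2,4): 0 [-], cum=0
Step 1: p0@(3,1) p1@(3,3) p2@(2,4) p3@(1,2) p4@(2,1) -> at (2,4): 1 [p2], cum=1
Step 2: p0@(2,1) p1@ESC p2@ESC p3@(0,2) p4@(1,1) -> at (2,4): 0 [-], cum=1
Step 3: p0@(1,1) p1@ESC p2@ESC p3@ESC p4@ESC -> at (2,4): 0 [-], cum=1
Step 4: p0@ESC p1@ESC p2@ESC p3@ESC p4@ESC -> at (2,4): 0 [-], cum=1
Total visits = 1

Answer: 1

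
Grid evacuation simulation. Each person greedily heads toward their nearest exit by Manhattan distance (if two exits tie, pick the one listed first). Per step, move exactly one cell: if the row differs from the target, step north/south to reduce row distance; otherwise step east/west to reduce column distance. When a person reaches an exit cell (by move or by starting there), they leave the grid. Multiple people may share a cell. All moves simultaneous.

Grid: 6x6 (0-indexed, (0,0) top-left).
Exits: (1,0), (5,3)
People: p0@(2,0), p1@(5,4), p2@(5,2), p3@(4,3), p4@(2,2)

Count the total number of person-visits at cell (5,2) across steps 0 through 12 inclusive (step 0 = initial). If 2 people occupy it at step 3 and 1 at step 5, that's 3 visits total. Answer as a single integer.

Answer: 1

Derivation:
Step 0: p0@(2,0) p1@(5,4) p2@(5,2) p3@(4,3) p4@(2,2) -> at (5,2): 1 [p2], cum=1
Step 1: p0@ESC p1@ESC p2@ESC p3@ESC p4@(1,2) -> at (5,2): 0 [-], cum=1
Step 2: p0@ESC p1@ESC p2@ESC p3@ESC p4@(1,1) -> at (5,2): 0 [-], cum=1
Step 3: p0@ESC p1@ESC p2@ESC p3@ESC p4@ESC -> at (5,2): 0 [-], cum=1
Total visits = 1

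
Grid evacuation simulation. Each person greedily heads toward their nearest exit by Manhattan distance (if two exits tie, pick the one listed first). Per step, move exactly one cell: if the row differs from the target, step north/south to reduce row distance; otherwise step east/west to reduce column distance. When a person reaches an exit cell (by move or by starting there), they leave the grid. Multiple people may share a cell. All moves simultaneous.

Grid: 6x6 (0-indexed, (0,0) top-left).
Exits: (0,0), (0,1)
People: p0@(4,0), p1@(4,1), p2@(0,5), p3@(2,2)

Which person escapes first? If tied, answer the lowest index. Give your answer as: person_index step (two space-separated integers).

Step 1: p0:(4,0)->(3,0) | p1:(4,1)->(3,1) | p2:(0,5)->(0,4) | p3:(2,2)->(1,2)
Step 2: p0:(3,0)->(2,0) | p1:(3,1)->(2,1) | p2:(0,4)->(0,3) | p3:(1,2)->(0,2)
Step 3: p0:(2,0)->(1,0) | p1:(2,1)->(1,1) | p2:(0,3)->(0,2) | p3:(0,2)->(0,1)->EXIT
Step 4: p0:(1,0)->(0,0)->EXIT | p1:(1,1)->(0,1)->EXIT | p2:(0,2)->(0,1)->EXIT | p3:escaped
Exit steps: [4, 4, 4, 3]
First to escape: p3 at step 3

Answer: 3 3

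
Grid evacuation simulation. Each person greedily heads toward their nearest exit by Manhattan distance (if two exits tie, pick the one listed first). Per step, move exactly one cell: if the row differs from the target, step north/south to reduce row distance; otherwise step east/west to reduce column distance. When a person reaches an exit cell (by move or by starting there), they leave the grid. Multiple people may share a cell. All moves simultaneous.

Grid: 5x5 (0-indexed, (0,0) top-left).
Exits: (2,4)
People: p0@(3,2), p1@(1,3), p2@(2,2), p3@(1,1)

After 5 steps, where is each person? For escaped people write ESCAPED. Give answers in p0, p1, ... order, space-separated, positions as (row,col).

Step 1: p0:(3,2)->(2,2) | p1:(1,3)->(2,3) | p2:(2,2)->(2,3) | p3:(1,1)->(2,1)
Step 2: p0:(2,2)->(2,3) | p1:(2,3)->(2,4)->EXIT | p2:(2,3)->(2,4)->EXIT | p3:(2,1)->(2,2)
Step 3: p0:(2,3)->(2,4)->EXIT | p1:escaped | p2:escaped | p3:(2,2)->(2,3)
Step 4: p0:escaped | p1:escaped | p2:escaped | p3:(2,3)->(2,4)->EXIT

ESCAPED ESCAPED ESCAPED ESCAPED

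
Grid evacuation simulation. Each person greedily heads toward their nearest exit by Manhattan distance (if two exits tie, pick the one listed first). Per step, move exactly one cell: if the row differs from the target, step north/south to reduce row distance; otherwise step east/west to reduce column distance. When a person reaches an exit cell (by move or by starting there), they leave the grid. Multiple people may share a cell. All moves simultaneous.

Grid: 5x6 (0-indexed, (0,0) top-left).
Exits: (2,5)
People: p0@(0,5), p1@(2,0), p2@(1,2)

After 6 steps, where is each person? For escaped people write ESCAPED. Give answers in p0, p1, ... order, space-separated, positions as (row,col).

Step 1: p0:(0,5)->(1,5) | p1:(2,0)->(2,1) | p2:(1,2)->(2,2)
Step 2: p0:(1,5)->(2,5)->EXIT | p1:(2,1)->(2,2) | p2:(2,2)->(2,3)
Step 3: p0:escaped | p1:(2,2)->(2,3) | p2:(2,3)->(2,4)
Step 4: p0:escaped | p1:(2,3)->(2,4) | p2:(2,4)->(2,5)->EXIT
Step 5: p0:escaped | p1:(2,4)->(2,5)->EXIT | p2:escaped

ESCAPED ESCAPED ESCAPED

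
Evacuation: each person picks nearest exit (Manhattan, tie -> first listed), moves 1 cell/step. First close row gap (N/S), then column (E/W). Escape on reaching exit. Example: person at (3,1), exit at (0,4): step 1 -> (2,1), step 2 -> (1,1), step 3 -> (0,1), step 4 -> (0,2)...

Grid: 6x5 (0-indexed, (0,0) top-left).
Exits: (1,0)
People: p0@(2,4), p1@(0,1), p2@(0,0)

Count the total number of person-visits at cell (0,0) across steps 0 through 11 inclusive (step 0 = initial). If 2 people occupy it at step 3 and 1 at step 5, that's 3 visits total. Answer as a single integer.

Answer: 1

Derivation:
Step 0: p0@(2,4) p1@(0,1) p2@(0,0) -> at (0,0): 1 [p2], cum=1
Step 1: p0@(1,4) p1@(1,1) p2@ESC -> at (0,0): 0 [-], cum=1
Step 2: p0@(1,3) p1@ESC p2@ESC -> at (0,0): 0 [-], cum=1
Step 3: p0@(1,2) p1@ESC p2@ESC -> at (0,0): 0 [-], cum=1
Step 4: p0@(1,1) p1@ESC p2@ESC -> at (0,0): 0 [-], cum=1
Step 5: p0@ESC p1@ESC p2@ESC -> at (0,0): 0 [-], cum=1
Total visits = 1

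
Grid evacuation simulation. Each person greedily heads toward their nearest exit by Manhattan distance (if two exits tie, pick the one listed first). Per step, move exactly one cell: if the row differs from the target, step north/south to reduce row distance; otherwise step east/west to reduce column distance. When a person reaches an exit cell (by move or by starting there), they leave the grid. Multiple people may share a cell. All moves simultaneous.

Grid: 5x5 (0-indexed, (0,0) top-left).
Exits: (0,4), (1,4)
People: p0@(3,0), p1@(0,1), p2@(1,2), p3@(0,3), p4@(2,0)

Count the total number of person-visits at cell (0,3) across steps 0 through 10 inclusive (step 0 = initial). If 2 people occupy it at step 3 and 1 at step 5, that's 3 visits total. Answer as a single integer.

Answer: 2

Derivation:
Step 0: p0@(3,0) p1@(0,1) p2@(1,2) p3@(0,3) p4@(2,0) -> at (0,3): 1 [p3], cum=1
Step 1: p0@(2,0) p1@(0,2) p2@(1,3) p3@ESC p4@(1,0) -> at (0,3): 0 [-], cum=1
Step 2: p0@(1,0) p1@(0,3) p2@ESC p3@ESC p4@(1,1) -> at (0,3): 1 [p1], cum=2
Step 3: p0@(1,1) p1@ESC p2@ESC p3@ESC p4@(1,2) -> at (0,3): 0 [-], cum=2
Step 4: p0@(1,2) p1@ESC p2@ESC p3@ESC p4@(1,3) -> at (0,3): 0 [-], cum=2
Step 5: p0@(1,3) p1@ESC p2@ESC p3@ESC p4@ESC -> at (0,3): 0 [-], cum=2
Step 6: p0@ESC p1@ESC p2@ESC p3@ESC p4@ESC -> at (0,3): 0 [-], cum=2
Total visits = 2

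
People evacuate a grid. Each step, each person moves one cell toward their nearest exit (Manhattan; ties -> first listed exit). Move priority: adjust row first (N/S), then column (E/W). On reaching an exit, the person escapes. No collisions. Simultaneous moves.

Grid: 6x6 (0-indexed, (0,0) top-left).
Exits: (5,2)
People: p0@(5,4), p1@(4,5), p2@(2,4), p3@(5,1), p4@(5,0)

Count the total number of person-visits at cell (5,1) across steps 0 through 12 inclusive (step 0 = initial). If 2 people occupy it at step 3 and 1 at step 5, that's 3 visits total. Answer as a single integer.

Answer: 2

Derivation:
Step 0: p0@(5,4) p1@(4,5) p2@(2,4) p3@(5,1) p4@(5,0) -> at (5,1): 1 [p3], cum=1
Step 1: p0@(5,3) p1@(5,5) p2@(3,4) p3@ESC p4@(5,1) -> at (5,1): 1 [p4], cum=2
Step 2: p0@ESC p1@(5,4) p2@(4,4) p3@ESC p4@ESC -> at (5,1): 0 [-], cum=2
Step 3: p0@ESC p1@(5,3) p2@(5,4) p3@ESC p4@ESC -> at (5,1): 0 [-], cum=2
Step 4: p0@ESC p1@ESC p2@(5,3) p3@ESC p4@ESC -> at (5,1): 0 [-], cum=2
Step 5: p0@ESC p1@ESC p2@ESC p3@ESC p4@ESC -> at (5,1): 0 [-], cum=2
Total visits = 2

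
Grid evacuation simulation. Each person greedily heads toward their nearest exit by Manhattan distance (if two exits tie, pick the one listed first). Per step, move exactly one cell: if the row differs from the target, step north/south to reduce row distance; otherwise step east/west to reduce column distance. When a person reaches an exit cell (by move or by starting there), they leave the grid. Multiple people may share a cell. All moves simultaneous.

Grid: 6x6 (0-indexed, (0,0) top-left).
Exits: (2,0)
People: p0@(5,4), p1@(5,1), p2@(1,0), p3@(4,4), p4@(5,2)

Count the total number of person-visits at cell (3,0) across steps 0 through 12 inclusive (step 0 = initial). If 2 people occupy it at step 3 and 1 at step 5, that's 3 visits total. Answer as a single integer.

Answer: 0

Derivation:
Step 0: p0@(5,4) p1@(5,1) p2@(1,0) p3@(4,4) p4@(5,2) -> at (3,0): 0 [-], cum=0
Step 1: p0@(4,4) p1@(4,1) p2@ESC p3@(3,4) p4@(4,2) -> at (3,0): 0 [-], cum=0
Step 2: p0@(3,4) p1@(3,1) p2@ESC p3@(2,4) p4@(3,2) -> at (3,0): 0 [-], cum=0
Step 3: p0@(2,4) p1@(2,1) p2@ESC p3@(2,3) p4@(2,2) -> at (3,0): 0 [-], cum=0
Step 4: p0@(2,3) p1@ESC p2@ESC p3@(2,2) p4@(2,1) -> at (3,0): 0 [-], cum=0
Step 5: p0@(2,2) p1@ESC p2@ESC p3@(2,1) p4@ESC -> at (3,0): 0 [-], cum=0
Step 6: p0@(2,1) p1@ESC p2@ESC p3@ESC p4@ESC -> at (3,0): 0 [-], cum=0
Step 7: p0@ESC p1@ESC p2@ESC p3@ESC p4@ESC -> at (3,0): 0 [-], cum=0
Total visits = 0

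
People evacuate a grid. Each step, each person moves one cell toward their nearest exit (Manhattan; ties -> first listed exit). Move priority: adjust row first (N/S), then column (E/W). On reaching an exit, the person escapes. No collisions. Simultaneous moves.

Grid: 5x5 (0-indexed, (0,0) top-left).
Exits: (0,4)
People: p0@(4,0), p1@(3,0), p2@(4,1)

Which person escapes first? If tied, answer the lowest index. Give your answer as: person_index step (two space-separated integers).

Step 1: p0:(4,0)->(3,0) | p1:(3,0)->(2,0) | p2:(4,1)->(3,1)
Step 2: p0:(3,0)->(2,0) | p1:(2,0)->(1,0) | p2:(3,1)->(2,1)
Step 3: p0:(2,0)->(1,0) | p1:(1,0)->(0,0) | p2:(2,1)->(1,1)
Step 4: p0:(1,0)->(0,0) | p1:(0,0)->(0,1) | p2:(1,1)->(0,1)
Step 5: p0:(0,0)->(0,1) | p1:(0,1)->(0,2) | p2:(0,1)->(0,2)
Step 6: p0:(0,1)->(0,2) | p1:(0,2)->(0,3) | p2:(0,2)->(0,3)
Step 7: p0:(0,2)->(0,3) | p1:(0,3)->(0,4)->EXIT | p2:(0,3)->(0,4)->EXIT
Step 8: p0:(0,3)->(0,4)->EXIT | p1:escaped | p2:escaped
Exit steps: [8, 7, 7]
First to escape: p1 at step 7

Answer: 1 7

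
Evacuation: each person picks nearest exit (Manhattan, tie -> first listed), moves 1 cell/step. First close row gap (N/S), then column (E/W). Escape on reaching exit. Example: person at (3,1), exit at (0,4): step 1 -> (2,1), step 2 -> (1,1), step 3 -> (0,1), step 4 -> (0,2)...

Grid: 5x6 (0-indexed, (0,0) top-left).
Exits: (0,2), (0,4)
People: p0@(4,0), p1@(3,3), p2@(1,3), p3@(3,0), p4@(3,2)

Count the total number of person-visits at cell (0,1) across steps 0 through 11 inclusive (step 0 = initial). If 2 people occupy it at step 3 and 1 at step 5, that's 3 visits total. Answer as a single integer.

Step 0: p0@(4,0) p1@(3,3) p2@(1,3) p3@(3,0) p4@(3,2) -> at (0,1): 0 [-], cum=0
Step 1: p0@(3,0) p1@(2,3) p2@(0,3) p3@(2,0) p4@(2,2) -> at (0,1): 0 [-], cum=0
Step 2: p0@(2,0) p1@(1,3) p2@ESC p3@(1,0) p4@(1,2) -> at (0,1): 0 [-], cum=0
Step 3: p0@(1,0) p1@(0,3) p2@ESC p3@(0,0) p4@ESC -> at (0,1): 0 [-], cum=0
Step 4: p0@(0,0) p1@ESC p2@ESC p3@(0,1) p4@ESC -> at (0,1): 1 [p3], cum=1
Step 5: p0@(0,1) p1@ESC p2@ESC p3@ESC p4@ESC -> at (0,1): 1 [p0], cum=2
Step 6: p0@ESC p1@ESC p2@ESC p3@ESC p4@ESC -> at (0,1): 0 [-], cum=2
Total visits = 2

Answer: 2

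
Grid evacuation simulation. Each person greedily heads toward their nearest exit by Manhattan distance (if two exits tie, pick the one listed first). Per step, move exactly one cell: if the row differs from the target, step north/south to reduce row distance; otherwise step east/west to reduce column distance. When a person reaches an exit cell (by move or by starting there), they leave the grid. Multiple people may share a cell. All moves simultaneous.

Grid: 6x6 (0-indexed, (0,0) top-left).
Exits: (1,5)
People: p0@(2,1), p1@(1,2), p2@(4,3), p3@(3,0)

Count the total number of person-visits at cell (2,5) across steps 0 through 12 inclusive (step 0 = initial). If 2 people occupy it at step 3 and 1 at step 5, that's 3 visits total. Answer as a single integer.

Step 0: p0@(2,1) p1@(1,2) p2@(4,3) p3@(3,0) -> at (2,5): 0 [-], cum=0
Step 1: p0@(1,1) p1@(1,3) p2@(3,3) p3@(2,0) -> at (2,5): 0 [-], cum=0
Step 2: p0@(1,2) p1@(1,4) p2@(2,3) p3@(1,0) -> at (2,5): 0 [-], cum=0
Step 3: p0@(1,3) p1@ESC p2@(1,3) p3@(1,1) -> at (2,5): 0 [-], cum=0
Step 4: p0@(1,4) p1@ESC p2@(1,4) p3@(1,2) -> at (2,5): 0 [-], cum=0
Step 5: p0@ESC p1@ESC p2@ESC p3@(1,3) -> at (2,5): 0 [-], cum=0
Step 6: p0@ESC p1@ESC p2@ESC p3@(1,4) -> at (2,5): 0 [-], cum=0
Step 7: p0@ESC p1@ESC p2@ESC p3@ESC -> at (2,5): 0 [-], cum=0
Total visits = 0

Answer: 0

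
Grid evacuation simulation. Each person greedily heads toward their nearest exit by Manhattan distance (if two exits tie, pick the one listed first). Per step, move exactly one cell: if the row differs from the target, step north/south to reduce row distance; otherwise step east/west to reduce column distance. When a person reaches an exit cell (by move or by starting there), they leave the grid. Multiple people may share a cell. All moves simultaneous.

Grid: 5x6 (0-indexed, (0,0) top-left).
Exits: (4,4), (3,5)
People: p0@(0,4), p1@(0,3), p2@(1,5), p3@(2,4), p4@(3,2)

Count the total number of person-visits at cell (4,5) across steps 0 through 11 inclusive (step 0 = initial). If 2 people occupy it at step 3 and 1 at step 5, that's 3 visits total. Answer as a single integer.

Step 0: p0@(0,4) p1@(0,3) p2@(1,5) p3@(2,4) p4@(3,2) -> at (4,5): 0 [-], cum=0
Step 1: p0@(1,4) p1@(1,3) p2@(2,5) p3@(3,4) p4@(4,2) -> at (4,5): 0 [-], cum=0
Step 2: p0@(2,4) p1@(2,3) p2@ESC p3@ESC p4@(4,3) -> at (4,5): 0 [-], cum=0
Step 3: p0@(3,4) p1@(3,3) p2@ESC p3@ESC p4@ESC -> at (4,5): 0 [-], cum=0
Step 4: p0@ESC p1@(4,3) p2@ESC p3@ESC p4@ESC -> at (4,5): 0 [-], cum=0
Step 5: p0@ESC p1@ESC p2@ESC p3@ESC p4@ESC -> at (4,5): 0 [-], cum=0
Total visits = 0

Answer: 0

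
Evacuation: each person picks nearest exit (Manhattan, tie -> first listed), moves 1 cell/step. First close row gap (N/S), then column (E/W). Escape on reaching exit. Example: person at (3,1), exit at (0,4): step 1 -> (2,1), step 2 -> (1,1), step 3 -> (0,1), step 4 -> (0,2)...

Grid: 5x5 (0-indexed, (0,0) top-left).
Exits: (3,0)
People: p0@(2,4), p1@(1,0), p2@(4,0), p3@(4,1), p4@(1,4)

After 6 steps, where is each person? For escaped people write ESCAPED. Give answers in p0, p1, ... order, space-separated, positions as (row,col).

Step 1: p0:(2,4)->(3,4) | p1:(1,0)->(2,0) | p2:(4,0)->(3,0)->EXIT | p3:(4,1)->(3,1) | p4:(1,4)->(2,4)
Step 2: p0:(3,4)->(3,3) | p1:(2,0)->(3,0)->EXIT | p2:escaped | p3:(3,1)->(3,0)->EXIT | p4:(2,4)->(3,4)
Step 3: p0:(3,3)->(3,2) | p1:escaped | p2:escaped | p3:escaped | p4:(3,4)->(3,3)
Step 4: p0:(3,2)->(3,1) | p1:escaped | p2:escaped | p3:escaped | p4:(3,3)->(3,2)
Step 5: p0:(3,1)->(3,0)->EXIT | p1:escaped | p2:escaped | p3:escaped | p4:(3,2)->(3,1)
Step 6: p0:escaped | p1:escaped | p2:escaped | p3:escaped | p4:(3,1)->(3,0)->EXIT

ESCAPED ESCAPED ESCAPED ESCAPED ESCAPED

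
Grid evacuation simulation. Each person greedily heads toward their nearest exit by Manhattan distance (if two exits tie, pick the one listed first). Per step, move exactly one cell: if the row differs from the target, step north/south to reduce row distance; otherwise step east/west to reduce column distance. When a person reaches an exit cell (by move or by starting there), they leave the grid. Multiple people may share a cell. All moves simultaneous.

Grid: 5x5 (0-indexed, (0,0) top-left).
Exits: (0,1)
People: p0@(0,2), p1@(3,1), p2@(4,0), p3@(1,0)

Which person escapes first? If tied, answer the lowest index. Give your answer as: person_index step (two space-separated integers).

Step 1: p0:(0,2)->(0,1)->EXIT | p1:(3,1)->(2,1) | p2:(4,0)->(3,0) | p3:(1,0)->(0,0)
Step 2: p0:escaped | p1:(2,1)->(1,1) | p2:(3,0)->(2,0) | p3:(0,0)->(0,1)->EXIT
Step 3: p0:escaped | p1:(1,1)->(0,1)->EXIT | p2:(2,0)->(1,0) | p3:escaped
Step 4: p0:escaped | p1:escaped | p2:(1,0)->(0,0) | p3:escaped
Step 5: p0:escaped | p1:escaped | p2:(0,0)->(0,1)->EXIT | p3:escaped
Exit steps: [1, 3, 5, 2]
First to escape: p0 at step 1

Answer: 0 1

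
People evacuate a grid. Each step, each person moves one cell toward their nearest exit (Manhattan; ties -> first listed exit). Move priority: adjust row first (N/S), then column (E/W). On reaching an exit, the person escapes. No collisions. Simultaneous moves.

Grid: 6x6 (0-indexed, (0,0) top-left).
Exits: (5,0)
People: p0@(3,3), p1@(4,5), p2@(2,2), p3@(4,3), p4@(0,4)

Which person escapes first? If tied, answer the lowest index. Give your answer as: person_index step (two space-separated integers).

Answer: 3 4

Derivation:
Step 1: p0:(3,3)->(4,3) | p1:(4,5)->(5,5) | p2:(2,2)->(3,2) | p3:(4,3)->(5,3) | p4:(0,4)->(1,4)
Step 2: p0:(4,3)->(5,3) | p1:(5,5)->(5,4) | p2:(3,2)->(4,2) | p3:(5,3)->(5,2) | p4:(1,4)->(2,4)
Step 3: p0:(5,3)->(5,2) | p1:(5,4)->(5,3) | p2:(4,2)->(5,2) | p3:(5,2)->(5,1) | p4:(2,4)->(3,4)
Step 4: p0:(5,2)->(5,1) | p1:(5,3)->(5,2) | p2:(5,2)->(5,1) | p3:(5,1)->(5,0)->EXIT | p4:(3,4)->(4,4)
Step 5: p0:(5,1)->(5,0)->EXIT | p1:(5,2)->(5,1) | p2:(5,1)->(5,0)->EXIT | p3:escaped | p4:(4,4)->(5,4)
Step 6: p0:escaped | p1:(5,1)->(5,0)->EXIT | p2:escaped | p3:escaped | p4:(5,4)->(5,3)
Step 7: p0:escaped | p1:escaped | p2:escaped | p3:escaped | p4:(5,3)->(5,2)
Step 8: p0:escaped | p1:escaped | p2:escaped | p3:escaped | p4:(5,2)->(5,1)
Step 9: p0:escaped | p1:escaped | p2:escaped | p3:escaped | p4:(5,1)->(5,0)->EXIT
Exit steps: [5, 6, 5, 4, 9]
First to escape: p3 at step 4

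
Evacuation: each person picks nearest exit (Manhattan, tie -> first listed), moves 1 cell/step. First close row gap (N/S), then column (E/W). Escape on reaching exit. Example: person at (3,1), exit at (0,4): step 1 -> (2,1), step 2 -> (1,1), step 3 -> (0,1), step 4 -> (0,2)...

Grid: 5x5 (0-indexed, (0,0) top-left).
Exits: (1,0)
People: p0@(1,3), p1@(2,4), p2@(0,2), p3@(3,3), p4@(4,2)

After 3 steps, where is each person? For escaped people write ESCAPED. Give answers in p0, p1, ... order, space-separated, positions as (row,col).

Step 1: p0:(1,3)->(1,2) | p1:(2,4)->(1,4) | p2:(0,2)->(1,2) | p3:(3,3)->(2,3) | p4:(4,2)->(3,2)
Step 2: p0:(1,2)->(1,1) | p1:(1,4)->(1,3) | p2:(1,2)->(1,1) | p3:(2,3)->(1,3) | p4:(3,2)->(2,2)
Step 3: p0:(1,1)->(1,0)->EXIT | p1:(1,3)->(1,2) | p2:(1,1)->(1,0)->EXIT | p3:(1,3)->(1,2) | p4:(2,2)->(1,2)

ESCAPED (1,2) ESCAPED (1,2) (1,2)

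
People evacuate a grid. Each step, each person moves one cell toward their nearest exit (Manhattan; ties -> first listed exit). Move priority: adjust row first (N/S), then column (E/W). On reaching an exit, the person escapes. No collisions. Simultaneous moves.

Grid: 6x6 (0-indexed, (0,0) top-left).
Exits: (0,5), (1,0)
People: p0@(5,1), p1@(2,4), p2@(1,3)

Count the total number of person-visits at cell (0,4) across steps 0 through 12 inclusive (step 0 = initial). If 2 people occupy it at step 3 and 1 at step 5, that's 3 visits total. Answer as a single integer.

Answer: 2

Derivation:
Step 0: p0@(5,1) p1@(2,4) p2@(1,3) -> at (0,4): 0 [-], cum=0
Step 1: p0@(4,1) p1@(1,4) p2@(0,3) -> at (0,4): 0 [-], cum=0
Step 2: p0@(3,1) p1@(0,4) p2@(0,4) -> at (0,4): 2 [p1,p2], cum=2
Step 3: p0@(2,1) p1@ESC p2@ESC -> at (0,4): 0 [-], cum=2
Step 4: p0@(1,1) p1@ESC p2@ESC -> at (0,4): 0 [-], cum=2
Step 5: p0@ESC p1@ESC p2@ESC -> at (0,4): 0 [-], cum=2
Total visits = 2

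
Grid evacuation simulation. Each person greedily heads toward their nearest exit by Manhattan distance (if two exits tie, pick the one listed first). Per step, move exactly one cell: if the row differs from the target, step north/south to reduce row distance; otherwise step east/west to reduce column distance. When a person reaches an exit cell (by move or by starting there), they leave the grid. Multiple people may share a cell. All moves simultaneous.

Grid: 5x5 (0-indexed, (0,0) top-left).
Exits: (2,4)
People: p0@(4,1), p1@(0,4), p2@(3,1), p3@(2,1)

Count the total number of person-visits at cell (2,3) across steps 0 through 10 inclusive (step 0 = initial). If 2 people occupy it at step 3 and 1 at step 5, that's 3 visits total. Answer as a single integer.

Step 0: p0@(4,1) p1@(0,4) p2@(3,1) p3@(2,1) -> at (2,3): 0 [-], cum=0
Step 1: p0@(3,1) p1@(1,4) p2@(2,1) p3@(2,2) -> at (2,3): 0 [-], cum=0
Step 2: p0@(2,1) p1@ESC p2@(2,2) p3@(2,3) -> at (2,3): 1 [p3], cum=1
Step 3: p0@(2,2) p1@ESC p2@(2,3) p3@ESC -> at (2,3): 1 [p2], cum=2
Step 4: p0@(2,3) p1@ESC p2@ESC p3@ESC -> at (2,3): 1 [p0], cum=3
Step 5: p0@ESC p1@ESC p2@ESC p3@ESC -> at (2,3): 0 [-], cum=3
Total visits = 3

Answer: 3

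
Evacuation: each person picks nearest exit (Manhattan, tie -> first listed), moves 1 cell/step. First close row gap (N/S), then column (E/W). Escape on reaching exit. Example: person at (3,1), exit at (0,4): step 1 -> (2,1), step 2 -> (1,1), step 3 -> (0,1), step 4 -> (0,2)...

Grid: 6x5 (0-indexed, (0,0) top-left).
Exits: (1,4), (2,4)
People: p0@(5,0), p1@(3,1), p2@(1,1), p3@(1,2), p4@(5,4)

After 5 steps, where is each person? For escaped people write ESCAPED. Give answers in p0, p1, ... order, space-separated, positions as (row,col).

Step 1: p0:(5,0)->(4,0) | p1:(3,1)->(2,1) | p2:(1,1)->(1,2) | p3:(1,2)->(1,3) | p4:(5,4)->(4,4)
Step 2: p0:(4,0)->(3,0) | p1:(2,1)->(2,2) | p2:(1,2)->(1,3) | p3:(1,3)->(1,4)->EXIT | p4:(4,4)->(3,4)
Step 3: p0:(3,0)->(2,0) | p1:(2,2)->(2,3) | p2:(1,3)->(1,4)->EXIT | p3:escaped | p4:(3,4)->(2,4)->EXIT
Step 4: p0:(2,0)->(2,1) | p1:(2,3)->(2,4)->EXIT | p2:escaped | p3:escaped | p4:escaped
Step 5: p0:(2,1)->(2,2) | p1:escaped | p2:escaped | p3:escaped | p4:escaped

(2,2) ESCAPED ESCAPED ESCAPED ESCAPED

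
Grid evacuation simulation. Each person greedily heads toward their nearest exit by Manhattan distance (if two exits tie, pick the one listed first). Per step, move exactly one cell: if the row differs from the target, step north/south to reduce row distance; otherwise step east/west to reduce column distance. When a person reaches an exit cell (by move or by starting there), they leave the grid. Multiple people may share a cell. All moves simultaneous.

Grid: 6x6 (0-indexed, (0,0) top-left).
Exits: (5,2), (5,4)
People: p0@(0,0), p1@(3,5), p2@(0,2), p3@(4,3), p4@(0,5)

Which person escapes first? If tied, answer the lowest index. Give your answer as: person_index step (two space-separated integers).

Answer: 3 2

Derivation:
Step 1: p0:(0,0)->(1,0) | p1:(3,5)->(4,5) | p2:(0,2)->(1,2) | p3:(4,3)->(5,3) | p4:(0,5)->(1,5)
Step 2: p0:(1,0)->(2,0) | p1:(4,5)->(5,5) | p2:(1,2)->(2,2) | p3:(5,3)->(5,2)->EXIT | p4:(1,5)->(2,5)
Step 3: p0:(2,0)->(3,0) | p1:(5,5)->(5,4)->EXIT | p2:(2,2)->(3,2) | p3:escaped | p4:(2,5)->(3,5)
Step 4: p0:(3,0)->(4,0) | p1:escaped | p2:(3,2)->(4,2) | p3:escaped | p4:(3,5)->(4,5)
Step 5: p0:(4,0)->(5,0) | p1:escaped | p2:(4,2)->(5,2)->EXIT | p3:escaped | p4:(4,5)->(5,5)
Step 6: p0:(5,0)->(5,1) | p1:escaped | p2:escaped | p3:escaped | p4:(5,5)->(5,4)->EXIT
Step 7: p0:(5,1)->(5,2)->EXIT | p1:escaped | p2:escaped | p3:escaped | p4:escaped
Exit steps: [7, 3, 5, 2, 6]
First to escape: p3 at step 2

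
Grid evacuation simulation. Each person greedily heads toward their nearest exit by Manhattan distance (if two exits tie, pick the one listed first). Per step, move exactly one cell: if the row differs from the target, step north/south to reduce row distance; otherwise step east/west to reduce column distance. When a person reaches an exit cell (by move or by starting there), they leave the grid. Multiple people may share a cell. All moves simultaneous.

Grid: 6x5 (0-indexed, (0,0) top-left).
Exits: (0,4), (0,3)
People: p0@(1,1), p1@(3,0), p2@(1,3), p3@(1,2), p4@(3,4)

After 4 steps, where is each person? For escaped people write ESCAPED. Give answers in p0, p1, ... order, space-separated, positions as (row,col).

Step 1: p0:(1,1)->(0,1) | p1:(3,0)->(2,0) | p2:(1,3)->(0,3)->EXIT | p3:(1,2)->(0,2) | p4:(3,4)->(2,4)
Step 2: p0:(0,1)->(0,2) | p1:(2,0)->(1,0) | p2:escaped | p3:(0,2)->(0,3)->EXIT | p4:(2,4)->(1,4)
Step 3: p0:(0,2)->(0,3)->EXIT | p1:(1,0)->(0,0) | p2:escaped | p3:escaped | p4:(1,4)->(0,4)->EXIT
Step 4: p0:escaped | p1:(0,0)->(0,1) | p2:escaped | p3:escaped | p4:escaped

ESCAPED (0,1) ESCAPED ESCAPED ESCAPED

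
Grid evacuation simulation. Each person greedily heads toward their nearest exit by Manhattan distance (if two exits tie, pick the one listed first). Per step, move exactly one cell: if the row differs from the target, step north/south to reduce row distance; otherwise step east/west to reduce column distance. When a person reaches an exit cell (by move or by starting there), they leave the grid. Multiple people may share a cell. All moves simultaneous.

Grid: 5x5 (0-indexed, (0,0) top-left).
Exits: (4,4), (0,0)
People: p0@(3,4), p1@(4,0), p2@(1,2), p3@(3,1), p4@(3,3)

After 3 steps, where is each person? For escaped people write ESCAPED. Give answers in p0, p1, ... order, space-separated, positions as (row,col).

Step 1: p0:(3,4)->(4,4)->EXIT | p1:(4,0)->(4,1) | p2:(1,2)->(0,2) | p3:(3,1)->(4,1) | p4:(3,3)->(4,3)
Step 2: p0:escaped | p1:(4,1)->(4,2) | p2:(0,2)->(0,1) | p3:(4,1)->(4,2) | p4:(4,3)->(4,4)->EXIT
Step 3: p0:escaped | p1:(4,2)->(4,3) | p2:(0,1)->(0,0)->EXIT | p3:(4,2)->(4,3) | p4:escaped

ESCAPED (4,3) ESCAPED (4,3) ESCAPED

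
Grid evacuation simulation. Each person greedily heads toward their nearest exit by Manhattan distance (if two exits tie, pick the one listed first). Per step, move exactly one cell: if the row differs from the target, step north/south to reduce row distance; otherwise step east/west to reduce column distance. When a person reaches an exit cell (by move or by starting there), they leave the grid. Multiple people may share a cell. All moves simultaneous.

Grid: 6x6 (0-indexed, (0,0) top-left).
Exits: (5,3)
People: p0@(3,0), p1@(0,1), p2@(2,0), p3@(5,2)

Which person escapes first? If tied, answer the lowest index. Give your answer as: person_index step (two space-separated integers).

Step 1: p0:(3,0)->(4,0) | p1:(0,1)->(1,1) | p2:(2,0)->(3,0) | p3:(5,2)->(5,3)->EXIT
Step 2: p0:(4,0)->(5,0) | p1:(1,1)->(2,1) | p2:(3,0)->(4,0) | p3:escaped
Step 3: p0:(5,0)->(5,1) | p1:(2,1)->(3,1) | p2:(4,0)->(5,0) | p3:escaped
Step 4: p0:(5,1)->(5,2) | p1:(3,1)->(4,1) | p2:(5,0)->(5,1) | p3:escaped
Step 5: p0:(5,2)->(5,3)->EXIT | p1:(4,1)->(5,1) | p2:(5,1)->(5,2) | p3:escaped
Step 6: p0:escaped | p1:(5,1)->(5,2) | p2:(5,2)->(5,3)->EXIT | p3:escaped
Step 7: p0:escaped | p1:(5,2)->(5,3)->EXIT | p2:escaped | p3:escaped
Exit steps: [5, 7, 6, 1]
First to escape: p3 at step 1

Answer: 3 1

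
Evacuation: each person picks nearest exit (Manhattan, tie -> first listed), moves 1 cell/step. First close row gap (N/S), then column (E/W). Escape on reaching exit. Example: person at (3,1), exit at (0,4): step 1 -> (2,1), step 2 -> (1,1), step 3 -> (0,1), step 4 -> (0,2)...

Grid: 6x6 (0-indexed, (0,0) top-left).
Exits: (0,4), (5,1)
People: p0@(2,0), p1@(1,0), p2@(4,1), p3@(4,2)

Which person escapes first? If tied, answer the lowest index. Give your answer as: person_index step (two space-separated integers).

Step 1: p0:(2,0)->(3,0) | p1:(1,0)->(0,0) | p2:(4,1)->(5,1)->EXIT | p3:(4,2)->(5,2)
Step 2: p0:(3,0)->(4,0) | p1:(0,0)->(0,1) | p2:escaped | p3:(5,2)->(5,1)->EXIT
Step 3: p0:(4,0)->(5,0) | p1:(0,1)->(0,2) | p2:escaped | p3:escaped
Step 4: p0:(5,0)->(5,1)->EXIT | p1:(0,2)->(0,3) | p2:escaped | p3:escaped
Step 5: p0:escaped | p1:(0,3)->(0,4)->EXIT | p2:escaped | p3:escaped
Exit steps: [4, 5, 1, 2]
First to escape: p2 at step 1

Answer: 2 1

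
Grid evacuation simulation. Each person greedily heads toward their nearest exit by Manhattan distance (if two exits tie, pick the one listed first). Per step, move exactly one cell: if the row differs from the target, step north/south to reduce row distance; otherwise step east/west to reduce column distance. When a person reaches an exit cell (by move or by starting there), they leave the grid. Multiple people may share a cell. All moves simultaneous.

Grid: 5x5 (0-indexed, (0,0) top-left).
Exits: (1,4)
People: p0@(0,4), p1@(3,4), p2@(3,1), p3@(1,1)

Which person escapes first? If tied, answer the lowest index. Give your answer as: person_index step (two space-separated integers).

Step 1: p0:(0,4)->(1,4)->EXIT | p1:(3,4)->(2,4) | p2:(3,1)->(2,1) | p3:(1,1)->(1,2)
Step 2: p0:escaped | p1:(2,4)->(1,4)->EXIT | p2:(2,1)->(1,1) | p3:(1,2)->(1,3)
Step 3: p0:escaped | p1:escaped | p2:(1,1)->(1,2) | p3:(1,3)->(1,4)->EXIT
Step 4: p0:escaped | p1:escaped | p2:(1,2)->(1,3) | p3:escaped
Step 5: p0:escaped | p1:escaped | p2:(1,3)->(1,4)->EXIT | p3:escaped
Exit steps: [1, 2, 5, 3]
First to escape: p0 at step 1

Answer: 0 1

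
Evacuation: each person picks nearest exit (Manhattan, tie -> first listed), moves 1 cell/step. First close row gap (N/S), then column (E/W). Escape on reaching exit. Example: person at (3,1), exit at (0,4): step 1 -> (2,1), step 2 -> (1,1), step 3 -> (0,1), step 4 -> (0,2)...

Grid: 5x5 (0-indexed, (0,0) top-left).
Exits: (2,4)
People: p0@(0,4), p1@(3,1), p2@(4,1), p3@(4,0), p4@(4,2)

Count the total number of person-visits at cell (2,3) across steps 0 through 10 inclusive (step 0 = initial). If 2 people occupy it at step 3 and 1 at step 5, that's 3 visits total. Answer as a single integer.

Step 0: p0@(0,4) p1@(3,1) p2@(4,1) p3@(4,0) p4@(4,2) -> at (2,3): 0 [-], cum=0
Step 1: p0@(1,4) p1@(2,1) p2@(3,1) p3@(3,0) p4@(3,2) -> at (2,3): 0 [-], cum=0
Step 2: p0@ESC p1@(2,2) p2@(2,1) p3@(2,0) p4@(2,2) -> at (2,3): 0 [-], cum=0
Step 3: p0@ESC p1@(2,3) p2@(2,2) p3@(2,1) p4@(2,3) -> at (2,3): 2 [p1,p4], cum=2
Step 4: p0@ESC p1@ESC p2@(2,3) p3@(2,2) p4@ESC -> at (2,3): 1 [p2], cum=3
Step 5: p0@ESC p1@ESC p2@ESC p3@(2,3) p4@ESC -> at (2,3): 1 [p3], cum=4
Step 6: p0@ESC p1@ESC p2@ESC p3@ESC p4@ESC -> at (2,3): 0 [-], cum=4
Total visits = 4

Answer: 4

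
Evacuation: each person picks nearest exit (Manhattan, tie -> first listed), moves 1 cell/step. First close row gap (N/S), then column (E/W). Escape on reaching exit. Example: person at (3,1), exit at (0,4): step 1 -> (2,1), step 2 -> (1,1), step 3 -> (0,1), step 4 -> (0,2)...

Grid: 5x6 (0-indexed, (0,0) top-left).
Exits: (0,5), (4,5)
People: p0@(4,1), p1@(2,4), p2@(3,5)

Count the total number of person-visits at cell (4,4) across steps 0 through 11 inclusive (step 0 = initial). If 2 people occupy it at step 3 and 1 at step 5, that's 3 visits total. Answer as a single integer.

Step 0: p0@(4,1) p1@(2,4) p2@(3,5) -> at (4,4): 0 [-], cum=0
Step 1: p0@(4,2) p1@(1,4) p2@ESC -> at (4,4): 0 [-], cum=0
Step 2: p0@(4,3) p1@(0,4) p2@ESC -> at (4,4): 0 [-], cum=0
Step 3: p0@(4,4) p1@ESC p2@ESC -> at (4,4): 1 [p0], cum=1
Step 4: p0@ESC p1@ESC p2@ESC -> at (4,4): 0 [-], cum=1
Total visits = 1

Answer: 1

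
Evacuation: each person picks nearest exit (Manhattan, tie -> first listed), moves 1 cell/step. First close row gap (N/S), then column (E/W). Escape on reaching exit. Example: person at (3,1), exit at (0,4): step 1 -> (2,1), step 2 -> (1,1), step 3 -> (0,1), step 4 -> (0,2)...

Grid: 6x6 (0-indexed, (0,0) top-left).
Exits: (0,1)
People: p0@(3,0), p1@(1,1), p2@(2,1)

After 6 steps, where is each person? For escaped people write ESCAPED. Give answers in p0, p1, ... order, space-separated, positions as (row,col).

Step 1: p0:(3,0)->(2,0) | p1:(1,1)->(0,1)->EXIT | p2:(2,1)->(1,1)
Step 2: p0:(2,0)->(1,0) | p1:escaped | p2:(1,1)->(0,1)->EXIT
Step 3: p0:(1,0)->(0,0) | p1:escaped | p2:escaped
Step 4: p0:(0,0)->(0,1)->EXIT | p1:escaped | p2:escaped

ESCAPED ESCAPED ESCAPED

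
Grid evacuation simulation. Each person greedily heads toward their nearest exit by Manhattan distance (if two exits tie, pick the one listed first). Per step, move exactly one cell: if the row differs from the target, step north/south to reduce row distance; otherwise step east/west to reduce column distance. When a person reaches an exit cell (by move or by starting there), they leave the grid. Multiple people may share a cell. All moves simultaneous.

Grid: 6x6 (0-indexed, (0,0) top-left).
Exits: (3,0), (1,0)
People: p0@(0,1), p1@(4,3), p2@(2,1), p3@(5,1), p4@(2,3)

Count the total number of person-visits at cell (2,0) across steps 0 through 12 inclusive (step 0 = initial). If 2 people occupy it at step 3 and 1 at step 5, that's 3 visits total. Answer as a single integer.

Step 0: p0@(0,1) p1@(4,3) p2@(2,1) p3@(5,1) p4@(2,3) -> at (2,0): 0 [-], cum=0
Step 1: p0@(1,1) p1@(3,3) p2@(3,1) p3@(4,1) p4@(3,3) -> at (2,0): 0 [-], cum=0
Step 2: p0@ESC p1@(3,2) p2@ESC p3@(3,1) p4@(3,2) -> at (2,0): 0 [-], cum=0
Step 3: p0@ESC p1@(3,1) p2@ESC p3@ESC p4@(3,1) -> at (2,0): 0 [-], cum=0
Step 4: p0@ESC p1@ESC p2@ESC p3@ESC p4@ESC -> at (2,0): 0 [-], cum=0
Total visits = 0

Answer: 0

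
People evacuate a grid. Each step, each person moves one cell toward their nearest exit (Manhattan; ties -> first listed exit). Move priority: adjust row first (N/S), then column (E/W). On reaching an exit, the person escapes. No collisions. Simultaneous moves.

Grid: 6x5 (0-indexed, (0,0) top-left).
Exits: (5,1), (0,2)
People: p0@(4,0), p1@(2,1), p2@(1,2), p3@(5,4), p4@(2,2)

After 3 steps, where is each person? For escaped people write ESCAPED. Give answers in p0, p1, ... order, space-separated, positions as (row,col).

Step 1: p0:(4,0)->(5,0) | p1:(2,1)->(3,1) | p2:(1,2)->(0,2)->EXIT | p3:(5,4)->(5,3) | p4:(2,2)->(1,2)
Step 2: p0:(5,0)->(5,1)->EXIT | p1:(3,1)->(4,1) | p2:escaped | p3:(5,3)->(5,2) | p4:(1,2)->(0,2)->EXIT
Step 3: p0:escaped | p1:(4,1)->(5,1)->EXIT | p2:escaped | p3:(5,2)->(5,1)->EXIT | p4:escaped

ESCAPED ESCAPED ESCAPED ESCAPED ESCAPED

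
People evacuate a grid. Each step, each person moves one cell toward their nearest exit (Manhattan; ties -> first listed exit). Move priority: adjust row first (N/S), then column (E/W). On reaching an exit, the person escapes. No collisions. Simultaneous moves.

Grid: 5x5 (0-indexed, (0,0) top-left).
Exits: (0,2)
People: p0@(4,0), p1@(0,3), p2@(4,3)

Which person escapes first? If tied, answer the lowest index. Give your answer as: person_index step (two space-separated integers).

Answer: 1 1

Derivation:
Step 1: p0:(4,0)->(3,0) | p1:(0,3)->(0,2)->EXIT | p2:(4,3)->(3,3)
Step 2: p0:(3,0)->(2,0) | p1:escaped | p2:(3,3)->(2,3)
Step 3: p0:(2,0)->(1,0) | p1:escaped | p2:(2,3)->(1,3)
Step 4: p0:(1,0)->(0,0) | p1:escaped | p2:(1,3)->(0,3)
Step 5: p0:(0,0)->(0,1) | p1:escaped | p2:(0,3)->(0,2)->EXIT
Step 6: p0:(0,1)->(0,2)->EXIT | p1:escaped | p2:escaped
Exit steps: [6, 1, 5]
First to escape: p1 at step 1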